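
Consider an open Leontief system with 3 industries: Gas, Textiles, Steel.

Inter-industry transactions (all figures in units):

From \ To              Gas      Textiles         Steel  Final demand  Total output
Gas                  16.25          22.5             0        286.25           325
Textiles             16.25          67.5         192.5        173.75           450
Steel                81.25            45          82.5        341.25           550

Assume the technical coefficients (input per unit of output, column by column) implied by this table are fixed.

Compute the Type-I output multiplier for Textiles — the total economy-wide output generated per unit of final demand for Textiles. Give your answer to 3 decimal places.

Technical coefficients a_ij = z_ij / X_j:
  a_GG = 16.25/325 = 0.05, a_TG = 16.25/325 = 0.05, a_SG = 81.25/325 = 0.25
  a_GT = 22.5/450 = 0.05, a_TT = 67.5/450 = 0.15, a_ST = 45/450 = 0.10
  a_GS = 0/550 = 0.00, a_TS = 192.5/550 = 0.35, a_SS = 82.5/550 = 0.15
I − A =
  [   0.95    -0.05     0.00]
  [  -0.05     0.85    -0.35]
  [  -0.25    -0.10     0.85]
Cofactors of I−A, C_ij = (−1)^(i+j)·(minor ij) (rows/columns in the sector order above):
  C_11 = (0.85)(0.85) − (-0.35)(-0.10) = 0.6875
  C_12 = −[(-0.05)(0.85) − (-0.35)(-0.25)] = 0.1300
  C_13 = (-0.05)(-0.10) − (0.85)(-0.25) = 0.2175
  C_21 = −[(-0.05)(0.85) − (0.00)(-0.10)] = 0.0425
  C_22 = (0.95)(0.85) − (0.00)(-0.25) = 0.8075
  C_23 = −[(0.95)(-0.10) − (-0.05)(-0.25)] = 0.1075
  C_31 = (-0.05)(-0.35) − (0.00)(0.85) = 0.0175
  C_32 = −[(0.95)(-0.35) − (0.00)(-0.05)] = 0.3325
  C_33 = (0.95)(0.85) − (-0.05)(-0.05) = 0.8050
det(I−A) = Σ_j (I−A)_1j·C_1j = (0.95)(0.6875) + (-0.05)(0.1300) + (0.00)(0.2175) = 0.646625
adj(I−A) = Cᵀ =
  [ 0.6875   0.0425   0.0175]
  [ 0.1300   0.8075   0.3325]
  [ 0.2175   0.1075   0.8050]
(I − A)⁻¹ = adj(I−A) / det(I−A) ≈
  [   1.0632     0.0657     0.0271]
  [   0.2010     1.2488     0.5142]
  [   0.3364     0.1662     1.2449]
The output multiplier for sector j is the column-j sum of the Leontief inverse (I − A)⁻¹ = adj(I−A) / det(I−A).
Column T of adj(I−A): (0.0425, 0.8075, 0.1075); det(I−A) = 0.646625.
m_T = (0.0425 + 0.8075 + 0.1075) / 0.646625 = 0.9575 / 0.646625 ≈ 1.481.

m_T = 1.481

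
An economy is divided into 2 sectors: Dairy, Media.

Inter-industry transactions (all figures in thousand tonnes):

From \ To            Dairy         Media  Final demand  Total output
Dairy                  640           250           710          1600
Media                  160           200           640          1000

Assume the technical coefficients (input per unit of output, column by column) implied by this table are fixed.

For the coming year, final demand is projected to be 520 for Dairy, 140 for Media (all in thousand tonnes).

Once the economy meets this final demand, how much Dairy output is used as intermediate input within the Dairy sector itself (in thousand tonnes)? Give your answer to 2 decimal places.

z_11 = 396.48

Technical coefficients a_ij = z_ij / X_j:
  a_11 = 640/1600 = 0.40, a_21 = 160/1600 = 0.10
  a_12 = 250/1000 = 0.25, a_22 = 200/1000 = 0.20
I − A =
  [   0.60    -0.25]
  [  -0.10     0.80]
det(I−A) = (0.60)(0.80) − (-0.25)(-0.10) = 0.4550
adj(I−A) = [[0.80, 0.25], [0.10, 0.60]]
(I − A)⁻¹ = adj(I−A) / det(I−A) ≈
  [   1.7582     0.5495]
  [   0.2198     1.3187]
First solve x = (I − A)⁻¹ d = adj(I−A)·d / det(I−A); in particular x_1 = (0.80·520 + 0.25·140) / 0.4550 = 451.00 / 0.4550 ≈ 991.2088.
Intermediate flow from 1 to 1: z_11 = a_11 · x_1 = 0.40 × 451.00 / 0.4550 = 180.40 / 0.4550 ≈ 396.48.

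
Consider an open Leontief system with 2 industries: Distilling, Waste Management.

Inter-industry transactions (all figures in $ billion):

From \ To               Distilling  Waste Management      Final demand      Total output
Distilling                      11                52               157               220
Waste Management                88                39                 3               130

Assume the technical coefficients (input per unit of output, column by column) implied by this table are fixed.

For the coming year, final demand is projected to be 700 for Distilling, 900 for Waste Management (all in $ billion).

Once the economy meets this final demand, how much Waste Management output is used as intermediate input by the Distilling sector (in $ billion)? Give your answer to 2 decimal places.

Technical coefficients a_ij = z_ij / X_j:
  a_11 = 11/220 = 0.05, a_21 = 88/220 = 0.40
  a_12 = 52/130 = 0.40, a_22 = 39/130 = 0.30
I − A =
  [   0.95    -0.40]
  [  -0.40     0.70]
det(I−A) = (0.95)(0.70) − (-0.40)(-0.40) = 0.5050
adj(I−A) = [[0.70, 0.40], [0.40, 0.95]]
(I − A)⁻¹ = adj(I−A) / det(I−A) ≈
  [   1.3861     0.7921]
  [   0.7921     1.8812]
First solve x = (I − A)⁻¹ d = adj(I−A)·d / det(I−A); in particular x_1 = (0.70·700 + 0.40·900) / 0.5050 = 850.00 / 0.5050 ≈ 1683.1683.
Intermediate flow from 2 to 1: z_21 = a_21 · x_1 = 0.40 × 850.00 / 0.5050 = 340.00 / 0.5050 ≈ 673.27.

z_21 = 673.27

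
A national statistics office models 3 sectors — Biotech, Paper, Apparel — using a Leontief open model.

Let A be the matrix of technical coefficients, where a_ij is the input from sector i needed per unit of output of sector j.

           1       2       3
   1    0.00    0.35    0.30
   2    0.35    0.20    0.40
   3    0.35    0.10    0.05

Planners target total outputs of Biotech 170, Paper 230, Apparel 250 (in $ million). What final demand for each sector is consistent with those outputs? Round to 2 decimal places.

d_1 = 14.50, d_2 = 24.50, d_3 = 155.00

I − A =
  [   1.00    -0.35    -0.30]
  [  -0.35     0.80    -0.40]
  [  -0.35    -0.10     0.95]
d = (I − A) x:
  d_1 = (+1.00)·170 + (-0.35)·230 + (-0.30)·250 = 14.50
  d_2 = (-0.35)·170 + (+0.80)·230 + (-0.40)·250 = 24.50
  d_3 = (-0.35)·170 + (-0.10)·230 + (+0.95)·250 = 155.00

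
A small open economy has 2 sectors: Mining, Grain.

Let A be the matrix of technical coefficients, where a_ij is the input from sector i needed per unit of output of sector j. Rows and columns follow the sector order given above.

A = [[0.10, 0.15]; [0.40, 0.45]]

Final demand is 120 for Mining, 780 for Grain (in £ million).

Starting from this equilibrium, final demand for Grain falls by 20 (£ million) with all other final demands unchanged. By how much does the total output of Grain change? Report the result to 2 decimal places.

Δx_G = -41.38

I − A =
  [   0.90    -0.15]
  [  -0.40     0.55]
det(I−A) = (0.90)(0.55) − (-0.15)(-0.40) = 0.4350
adj(I−A) = [[0.55, 0.15], [0.40, 0.90]]
(I − A)⁻¹ = adj(I−A) / det(I−A) ≈
  [   1.2644     0.3448]
  [   0.9195     2.0690]
Δx = (I − A)⁻¹ Δd with Δd having -20 in the Grain component and 0 elsewhere.
So Δx_G = L_GG · (-20), where L_GG = adj(I−A)_GG / det(I−A) = 0.90 / 0.4350.
Δx_G = 0.90 × (-20) / 0.4350 = -18.00 / 0.4350 ≈ -41.38.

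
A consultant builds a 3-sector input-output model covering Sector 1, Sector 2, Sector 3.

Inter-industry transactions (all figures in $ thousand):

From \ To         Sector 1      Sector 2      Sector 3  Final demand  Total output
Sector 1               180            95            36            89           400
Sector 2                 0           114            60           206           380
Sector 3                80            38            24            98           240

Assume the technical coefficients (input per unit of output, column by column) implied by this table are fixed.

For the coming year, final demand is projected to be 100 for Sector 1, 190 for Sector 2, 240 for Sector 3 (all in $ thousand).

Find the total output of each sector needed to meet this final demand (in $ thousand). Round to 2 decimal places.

Technical coefficients a_ij = z_ij / X_j:
  a_11 = 180/400 = 0.45, a_21 = 0/400 = 0.00, a_31 = 80/400 = 0.20
  a_12 = 95/380 = 0.25, a_22 = 114/380 = 0.30, a_32 = 38/380 = 0.10
  a_13 = 36/240 = 0.15, a_23 = 60/240 = 0.25, a_33 = 24/240 = 0.10
I − A =
  [   0.55    -0.25    -0.15]
  [   0.00     0.70    -0.25]
  [  -0.20    -0.10     0.90]
Cofactors of I−A, C_ij = (−1)^(i+j)·(minor ij) (rows/columns in the sector order above):
  C_11 = (0.70)(0.90) − (-0.25)(-0.10) = 0.6050
  C_12 = −[(0.00)(0.90) − (-0.25)(-0.20)] = 0.0500
  C_13 = (0.00)(-0.10) − (0.70)(-0.20) = 0.1400
  C_21 = −[(-0.25)(0.90) − (-0.15)(-0.10)] = 0.2400
  C_22 = (0.55)(0.90) − (-0.15)(-0.20) = 0.4650
  C_23 = −[(0.55)(-0.10) − (-0.25)(-0.20)] = 0.1050
  C_31 = (-0.25)(-0.25) − (-0.15)(0.70) = 0.1675
  C_32 = −[(0.55)(-0.25) − (-0.15)(0.00)] = 0.1375
  C_33 = (0.55)(0.70) − (-0.25)(0.00) = 0.3850
det(I−A) = Σ_j (I−A)_1j·C_1j = (0.55)(0.6050) + (-0.25)(0.0500) + (-0.15)(0.1400) = 0.29925
adj(I−A) = Cᵀ =
  [ 0.6050   0.2400   0.1675]
  [ 0.0500   0.4650   0.1375]
  [ 0.1400   0.1050   0.3850]
(I − A)⁻¹ = adj(I−A) / det(I−A) ≈
  [   2.0217     0.8020     0.5597]
  [   0.1671     1.5539     0.4595]
  [   0.4678     0.3509     1.2865]
x = (I − A)⁻¹ d = adj(I−A)·d / det(I−A), with det(I−A) = 0.29925:
  x_1 = (0.6050·100 + 0.2400·190 + 0.1675·240) / 0.29925 = 146.30 / 0.29925 ≈ 488.89
  x_2 = (0.0500·100 + 0.4650·190 + 0.1375·240) / 0.29925 = 126.35 / 0.29925 ≈ 422.22
  x_3 = (0.1400·100 + 0.1050·190 + 0.3850·240) / 0.29925 = 126.35 / 0.29925 ≈ 422.22

x_1 = 488.89, x_2 = 422.22, x_3 = 422.22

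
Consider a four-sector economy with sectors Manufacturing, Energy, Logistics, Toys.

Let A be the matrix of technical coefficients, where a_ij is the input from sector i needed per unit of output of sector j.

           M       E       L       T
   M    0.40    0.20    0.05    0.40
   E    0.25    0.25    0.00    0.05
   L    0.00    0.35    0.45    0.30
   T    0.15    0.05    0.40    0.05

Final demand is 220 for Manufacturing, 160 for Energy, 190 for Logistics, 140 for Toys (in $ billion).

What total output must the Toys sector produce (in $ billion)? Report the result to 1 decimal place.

x_T = 965.1

I − A =
  [   0.60    -0.20    -0.05    -0.40]
  [  -0.25     0.75     0.00    -0.05]
  [   0.00    -0.35     0.55    -0.30]
  [  -0.15    -0.05    -0.40     0.95]
Compute the cofactors C_ij = (−1)^(i+j)·(3×3 minor ij) of I−A; the adjugate is their transpose:
adj(I−A) = Cᵀ =
  [ 0.293500   0.164875   0.159500   0.182625]
  [ 0.104750   0.206250   0.064250   0.075250]
  [ 0.123250   0.196500   0.327000   0.165500]
  [ 0.103750   0.119625   0.166250   0.215625]
det(I−A) = Σ_j (I−A)_1j·C_1j = (0.60)(0.293500) + (-0.20)(0.104750) + (-0.05)(0.123250) + (-0.40)(0.103750) = 0.1074875
(I − A)⁻¹ = adj(I−A) / det(I−A) ≈
  [   2.7306     1.5339     1.4839     1.6990]
  [   0.9745     1.9188     0.5977     0.7001]
  [   1.1466     1.8281     3.0422     1.5397]
  [   0.9652     1.1129     1.5467     2.0060]
x = (I − A)⁻¹ d = adj(I−A)·d / det(I−A), with det(I−A) = 0.1074875:
  x_M = (0.293500·220 + 0.164875·160 + 0.159500·190 + 0.182625·140) / 0.1074875 = 146.8225 / 0.1074875 ≈ 1365.9
  x_E = (0.104750·220 + 0.206250·160 + 0.064250·190 + 0.075250·140) / 0.1074875 = 78.7875 / 0.1074875 ≈ 733.0
  x_L = (0.123250·220 + 0.196500·160 + 0.327000·190 + 0.165500·140) / 0.1074875 = 143.855 / 0.1074875 ≈ 1338.3
  x_T = (0.103750·220 + 0.119625·160 + 0.166250·190 + 0.215625·140) / 0.1074875 = 103.74 / 0.1074875 ≈ 965.1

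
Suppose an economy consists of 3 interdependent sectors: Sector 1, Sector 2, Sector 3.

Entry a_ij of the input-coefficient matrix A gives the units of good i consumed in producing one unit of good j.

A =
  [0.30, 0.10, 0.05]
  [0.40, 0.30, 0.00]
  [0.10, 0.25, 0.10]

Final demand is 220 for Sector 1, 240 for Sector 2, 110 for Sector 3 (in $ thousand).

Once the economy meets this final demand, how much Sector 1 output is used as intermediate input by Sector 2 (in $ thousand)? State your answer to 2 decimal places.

z_12 = 58.36

I − A =
  [   0.70    -0.10    -0.05]
  [  -0.40     0.70     0.00]
  [  -0.10    -0.25     0.90]
Cofactors of I−A, C_ij = (−1)^(i+j)·(minor ij) (rows/columns in the sector order above):
  C_11 = (0.70)(0.90) − (0.00)(-0.25) = 0.6300
  C_12 = −[(-0.40)(0.90) − (0.00)(-0.10)] = 0.3600
  C_13 = (-0.40)(-0.25) − (0.70)(-0.10) = 0.1700
  C_21 = −[(-0.10)(0.90) − (-0.05)(-0.25)] = 0.1025
  C_22 = (0.70)(0.90) − (-0.05)(-0.10) = 0.6250
  C_23 = −[(0.70)(-0.25) − (-0.10)(-0.10)] = 0.1850
  C_31 = (-0.10)(0.00) − (-0.05)(0.70) = 0.0350
  C_32 = −[(0.70)(0.00) − (-0.05)(-0.40)] = 0.0200
  C_33 = (0.70)(0.70) − (-0.10)(-0.40) = 0.4500
det(I−A) = Σ_j (I−A)_1j·C_1j = (0.70)(0.6300) + (-0.10)(0.3600) + (-0.05)(0.1700) = 0.3965
adj(I−A) = Cᵀ =
  [ 0.6300   0.1025   0.0350]
  [ 0.3600   0.6250   0.0200]
  [ 0.1700   0.1850   0.4500]
(I − A)⁻¹ = adj(I−A) / det(I−A) ≈
  [   1.5889     0.2585     0.0883]
  [   0.9079     1.5763     0.0504]
  [   0.4288     0.4666     1.1349]
First solve x = (I − A)⁻¹ d = adj(I−A)·d / det(I−A); in particular x_2 = (0.3600·220 + 0.6250·240 + 0.0200·110) / 0.3965 = 231.40 / 0.3965 ≈ 583.6066.
Intermediate flow from 1 to 2: z_12 = a_12 · x_2 = 0.10 × 231.40 / 0.3965 = 23.14 / 0.3965 ≈ 58.36.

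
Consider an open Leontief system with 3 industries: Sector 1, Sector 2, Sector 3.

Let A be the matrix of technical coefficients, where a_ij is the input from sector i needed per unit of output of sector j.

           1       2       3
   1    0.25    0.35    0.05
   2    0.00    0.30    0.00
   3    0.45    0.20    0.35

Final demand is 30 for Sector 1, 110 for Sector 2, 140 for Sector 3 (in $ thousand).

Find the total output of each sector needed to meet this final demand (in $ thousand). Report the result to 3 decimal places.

x_1 = 137.250, x_2 = 157.143, x_3 = 358.756

I − A =
  [   0.75    -0.35    -0.05]
  [   0.00     0.70     0.00]
  [  -0.45    -0.20     0.65]
Cofactors of I−A, C_ij = (−1)^(i+j)·(minor ij) (rows/columns in the sector order above):
  C_11 = (0.70)(0.65) − (0.00)(-0.20) = 0.4550
  C_12 = −[(0.00)(0.65) − (0.00)(-0.45)] = 0.0000
  C_13 = (0.00)(-0.20) − (0.70)(-0.45) = 0.3150
  C_21 = −[(-0.35)(0.65) − (-0.05)(-0.20)] = 0.2375
  C_22 = (0.75)(0.65) − (-0.05)(-0.45) = 0.4650
  C_23 = −[(0.75)(-0.20) − (-0.35)(-0.45)] = 0.3075
  C_31 = (-0.35)(0.00) − (-0.05)(0.70) = 0.0350
  C_32 = −[(0.75)(0.00) − (-0.05)(0.00)] = 0.0000
  C_33 = (0.75)(0.70) − (-0.35)(0.00) = 0.5250
det(I−A) = Σ_j (I−A)_1j·C_1j = (0.75)(0.4550) + (-0.35)(0.0000) + (-0.05)(0.3150) = 0.3255
adj(I−A) = Cᵀ =
  [ 0.4550   0.2375   0.0350]
  [ 0.0000   0.4650   0.0000]
  [ 0.3150   0.3075   0.5250]
(I − A)⁻¹ = adj(I−A) / det(I−A) ≈
  [   1.3978     0.7296     0.1075]
  [   0.0000     1.4286     0.0000]
  [   0.9677     0.9447     1.6129]
x = (I − A)⁻¹ d = adj(I−A)·d / det(I−A), with det(I−A) = 0.3255:
  x_1 = (0.4550·30 + 0.2375·110 + 0.0350·140) / 0.3255 = 44.675 / 0.3255 ≈ 137.250
  x_2 = (0.0000·30 + 0.4650·110 + 0.0000·140) / 0.3255 = 51.15 / 0.3255 ≈ 157.143
  x_3 = (0.3150·30 + 0.3075·110 + 0.5250·140) / 0.3255 = 116.775 / 0.3255 ≈ 358.756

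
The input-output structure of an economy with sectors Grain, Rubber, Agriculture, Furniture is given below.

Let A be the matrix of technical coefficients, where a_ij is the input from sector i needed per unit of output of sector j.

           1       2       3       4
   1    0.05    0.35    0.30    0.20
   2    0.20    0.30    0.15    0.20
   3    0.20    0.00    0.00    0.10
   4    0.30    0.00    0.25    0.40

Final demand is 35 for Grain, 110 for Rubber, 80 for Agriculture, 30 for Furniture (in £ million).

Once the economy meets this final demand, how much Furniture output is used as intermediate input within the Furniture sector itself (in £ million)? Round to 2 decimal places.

z_44 = 98.63

I − A =
  [   0.95    -0.35    -0.30    -0.20]
  [  -0.20     0.70    -0.15    -0.20]
  [  -0.20     0.00     1.00    -0.10]
  [  -0.30     0.00    -0.25     0.60]
Compute the cofactors C_ij = (−1)^(i+j)·(3×3 minor ij) of I−A; the adjugate is their transpose:
adj(I−A) = Cᵀ =
  [ 0.40250   0.20125   0.21000   0.23625]
  [ 0.20750   0.43125   0.18800   0.24425]
  [ 0.10500   0.05250   0.29400   0.10150]
  [ 0.24500   0.12250   0.22750   0.54250]
det(I−A) = Σ_j (I−A)_1j·C_1j = (0.95)(0.40250) + (-0.35)(0.20750) + (-0.30)(0.10500) + (-0.20)(0.24500) = 0.22925
(I − A)⁻¹ = adj(I−A) / det(I−A) ≈
  [   1.7557     0.8779     0.9160     1.0305]
  [   0.9051     1.8811     0.8201     1.0654]
  [   0.4580     0.2290     1.2824     0.4427]
  [   1.0687     0.5344     0.9924     2.3664]
First solve x = (I − A)⁻¹ d = adj(I−A)·d / det(I−A); in particular x_4 = (0.24500·35 + 0.12250·110 + 0.22750·80 + 0.54250·30) / 0.22925 = 56.525 / 0.22925 ≈ 246.5649.
Intermediate flow from 4 to 4: z_44 = a_44 · x_4 = 0.40 × 56.525 / 0.22925 = 22.61 / 0.22925 ≈ 98.63.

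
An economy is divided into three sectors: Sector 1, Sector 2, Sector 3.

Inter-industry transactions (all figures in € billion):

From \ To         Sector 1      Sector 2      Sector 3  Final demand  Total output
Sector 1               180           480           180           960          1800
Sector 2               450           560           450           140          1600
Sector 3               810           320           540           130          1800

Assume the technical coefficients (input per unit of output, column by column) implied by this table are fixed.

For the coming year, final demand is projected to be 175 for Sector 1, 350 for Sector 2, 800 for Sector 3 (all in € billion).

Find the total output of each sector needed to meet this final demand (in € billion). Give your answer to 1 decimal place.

x_1 = 1079.4, x_2 = 1865.0, x_3 = 2369.6

Technical coefficients a_ij = z_ij / X_j:
  a_11 = 180/1800 = 0.10, a_21 = 450/1800 = 0.25, a_31 = 810/1800 = 0.45
  a_12 = 480/1600 = 0.30, a_22 = 560/1600 = 0.35, a_32 = 320/1600 = 0.20
  a_13 = 180/1800 = 0.10, a_23 = 450/1800 = 0.25, a_33 = 540/1800 = 0.30
I − A =
  [   0.90    -0.30    -0.10]
  [  -0.25     0.65    -0.25]
  [  -0.45    -0.20     0.70]
Cofactors of I−A, C_ij = (−1)^(i+j)·(minor ij) (rows/columns in the sector order above):
  C_11 = (0.65)(0.70) − (-0.25)(-0.20) = 0.4050
  C_12 = −[(-0.25)(0.70) − (-0.25)(-0.45)] = 0.2875
  C_13 = (-0.25)(-0.20) − (0.65)(-0.45) = 0.3425
  C_21 = −[(-0.30)(0.70) − (-0.10)(-0.20)] = 0.2300
  C_22 = (0.90)(0.70) − (-0.10)(-0.45) = 0.5850
  C_23 = −[(0.90)(-0.20) − (-0.30)(-0.45)] = 0.3150
  C_31 = (-0.30)(-0.25) − (-0.10)(0.65) = 0.1400
  C_32 = −[(0.90)(-0.25) − (-0.10)(-0.25)] = 0.2500
  C_33 = (0.90)(0.65) − (-0.30)(-0.25) = 0.5100
det(I−A) = Σ_j (I−A)_1j·C_1j = (0.90)(0.4050) + (-0.30)(0.2875) + (-0.10)(0.3425) = 0.2440
adj(I−A) = Cᵀ =
  [ 0.4050   0.2300   0.1400]
  [ 0.2875   0.5850   0.2500]
  [ 0.3425   0.3150   0.5100]
(I − A)⁻¹ = adj(I−A) / det(I−A) ≈
  [   1.6598     0.9426     0.5738]
  [   1.1783     2.3975     1.0246]
  [   1.4037     1.2910     2.0902]
x = (I − A)⁻¹ d = adj(I−A)·d / det(I−A), with det(I−A) = 0.2440:
  x_1 = (0.4050·175 + 0.2300·350 + 0.1400·800) / 0.2440 = 263.375 / 0.2440 ≈ 1079.4
  x_2 = (0.2875·175 + 0.5850·350 + 0.2500·800) / 0.2440 = 455.0625 / 0.2440 ≈ 1865.0
  x_3 = (0.3425·175 + 0.3150·350 + 0.5100·800) / 0.2440 = 578.1875 / 0.2440 ≈ 2369.6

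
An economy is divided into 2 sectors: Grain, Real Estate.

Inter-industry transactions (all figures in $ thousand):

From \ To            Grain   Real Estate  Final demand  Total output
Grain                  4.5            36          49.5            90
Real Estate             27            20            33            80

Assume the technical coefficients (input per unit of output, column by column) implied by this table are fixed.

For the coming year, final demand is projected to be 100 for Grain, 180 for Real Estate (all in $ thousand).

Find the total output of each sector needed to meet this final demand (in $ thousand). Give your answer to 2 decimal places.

x_1 = 270.13, x_2 = 348.05

Technical coefficients a_ij = z_ij / X_j:
  a_11 = 4.5/90 = 0.05, a_21 = 27/90 = 0.30
  a_12 = 36/80 = 0.45, a_22 = 20/80 = 0.25
I − A =
  [   0.95    -0.45]
  [  -0.30     0.75]
det(I−A) = (0.95)(0.75) − (-0.45)(-0.30) = 0.5775
adj(I−A) = [[0.75, 0.45], [0.30, 0.95]]
(I − A)⁻¹ = adj(I−A) / det(I−A) ≈
  [   1.2987     0.7792]
  [   0.5195     1.6450]
x = (I − A)⁻¹ d = adj(I−A)·d / det(I−A), with det(I−A) = 0.5775:
  x_1 = (0.75·100 + 0.45·180) / 0.5775 = 156.00 / 0.5775 ≈ 270.13
  x_2 = (0.30·100 + 0.95·180) / 0.5775 = 201.00 / 0.5775 ≈ 348.05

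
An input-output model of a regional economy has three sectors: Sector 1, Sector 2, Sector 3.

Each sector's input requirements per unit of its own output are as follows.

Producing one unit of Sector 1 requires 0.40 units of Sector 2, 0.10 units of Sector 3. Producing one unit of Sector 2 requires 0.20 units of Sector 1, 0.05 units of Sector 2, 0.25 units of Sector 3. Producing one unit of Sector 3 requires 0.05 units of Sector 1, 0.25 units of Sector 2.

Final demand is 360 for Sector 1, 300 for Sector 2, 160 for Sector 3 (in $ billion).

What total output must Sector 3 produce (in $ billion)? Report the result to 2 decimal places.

x_3 = 366.32

I − A =
  [   1.00    -0.20    -0.05]
  [  -0.40     0.95    -0.25]
  [  -0.10    -0.25     1.00]
Cofactors of I−A, C_ij = (−1)^(i+j)·(minor ij) (rows/columns in the sector order above):
  C_11 = (0.95)(1.00) − (-0.25)(-0.25) = 0.8875
  C_12 = −[(-0.40)(1.00) − (-0.25)(-0.10)] = 0.4250
  C_13 = (-0.40)(-0.25) − (0.95)(-0.10) = 0.1950
  C_21 = −[(-0.20)(1.00) − (-0.05)(-0.25)] = 0.2125
  C_22 = (1.00)(1.00) − (-0.05)(-0.10) = 0.9950
  C_23 = −[(1.00)(-0.25) − (-0.20)(-0.10)] = 0.2700
  C_31 = (-0.20)(-0.25) − (-0.05)(0.95) = 0.0975
  C_32 = −[(1.00)(-0.25) − (-0.05)(-0.40)] = 0.2700
  C_33 = (1.00)(0.95) − (-0.20)(-0.40) = 0.8700
det(I−A) = Σ_j (I−A)_1j·C_1j = (1.00)(0.8875) + (-0.20)(0.4250) + (-0.05)(0.1950) = 0.79275
adj(I−A) = Cᵀ =
  [ 0.8875   0.2125   0.0975]
  [ 0.4250   0.9950   0.2700]
  [ 0.1950   0.2700   0.8700]
(I − A)⁻¹ = adj(I−A) / det(I−A) ≈
  [   1.1195     0.2681     0.1230]
  [   0.5361     1.2551     0.3406]
  [   0.2460     0.3406     1.0974]
x = (I − A)⁻¹ d = adj(I−A)·d / det(I−A), with det(I−A) = 0.79275:
  x_1 = (0.8875·360 + 0.2125·300 + 0.0975·160) / 0.79275 = 398.85 / 0.79275 ≈ 503.12
  x_2 = (0.4250·360 + 0.9950·300 + 0.2700·160) / 0.79275 = 494.70 / 0.79275 ≈ 624.03
  x_3 = (0.1950·360 + 0.2700·300 + 0.8700·160) / 0.79275 = 290.40 / 0.79275 ≈ 366.32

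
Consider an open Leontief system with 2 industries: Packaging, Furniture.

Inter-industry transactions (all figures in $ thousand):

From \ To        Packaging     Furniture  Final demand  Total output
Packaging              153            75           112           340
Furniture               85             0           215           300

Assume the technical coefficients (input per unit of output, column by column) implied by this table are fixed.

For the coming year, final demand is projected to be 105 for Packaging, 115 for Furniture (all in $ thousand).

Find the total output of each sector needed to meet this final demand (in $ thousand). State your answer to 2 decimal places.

x_P = 274.36, x_F = 183.59

Technical coefficients a_ij = z_ij / X_j:
  a_PP = 153/340 = 0.45, a_FP = 85/340 = 0.25
  a_PF = 75/300 = 0.25, a_FF = 0/300 = 0.00
I − A =
  [   0.55    -0.25]
  [  -0.25     1.00]
det(I−A) = (0.55)(1.00) − (-0.25)(-0.25) = 0.4875
adj(I−A) = [[1.00, 0.25], [0.25, 0.55]]
(I − A)⁻¹ = adj(I−A) / det(I−A) ≈
  [   2.0513     0.5128]
  [   0.5128     1.1282]
x = (I − A)⁻¹ d = adj(I−A)·d / det(I−A), with det(I−A) = 0.4875:
  x_P = (1.00·105 + 0.25·115) / 0.4875 = 133.75 / 0.4875 ≈ 274.36
  x_F = (0.25·105 + 0.55·115) / 0.4875 = 89.50 / 0.4875 ≈ 183.59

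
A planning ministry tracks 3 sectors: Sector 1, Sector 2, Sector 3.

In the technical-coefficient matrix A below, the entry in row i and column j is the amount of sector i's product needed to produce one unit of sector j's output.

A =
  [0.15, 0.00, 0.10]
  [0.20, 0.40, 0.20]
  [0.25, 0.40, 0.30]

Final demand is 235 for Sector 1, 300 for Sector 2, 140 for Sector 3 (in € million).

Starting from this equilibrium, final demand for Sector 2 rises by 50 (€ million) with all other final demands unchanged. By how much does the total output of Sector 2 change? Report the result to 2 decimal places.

Δx_2 = 107.14

I − A =
  [   0.85     0.00    -0.10]
  [  -0.20     0.60    -0.20]
  [  -0.25    -0.40     0.70]
Cofactors of I−A, C_ij = (−1)^(i+j)·(minor ij) (rows/columns in the sector order above):
  C_11 = (0.60)(0.70) − (-0.20)(-0.40) = 0.3400
  C_12 = −[(-0.20)(0.70) − (-0.20)(-0.25)] = 0.1900
  C_13 = (-0.20)(-0.40) − (0.60)(-0.25) = 0.2300
  C_21 = −[(0.00)(0.70) − (-0.10)(-0.40)] = 0.0400
  C_22 = (0.85)(0.70) − (-0.10)(-0.25) = 0.5700
  C_23 = −[(0.85)(-0.40) − (0.00)(-0.25)] = 0.3400
  C_31 = (0.00)(-0.20) − (-0.10)(0.60) = 0.0600
  C_32 = −[(0.85)(-0.20) − (-0.10)(-0.20)] = 0.1900
  C_33 = (0.85)(0.60) − (0.00)(-0.20) = 0.5100
det(I−A) = Σ_j (I−A)_1j·C_1j = (0.85)(0.3400) + (0.00)(0.1900) + (-0.10)(0.2300) = 0.2660
adj(I−A) = Cᵀ =
  [ 0.3400   0.0400   0.0600]
  [ 0.1900   0.5700   0.1900]
  [ 0.2300   0.3400   0.5100]
(I − A)⁻¹ = adj(I−A) / det(I−A) ≈
  [   1.2782     0.1504     0.2256]
  [   0.7143     2.1429     0.7143]
  [   0.8647     1.2782     1.9173]
Δx = (I − A)⁻¹ Δd with Δd having +50 in the Sector 2 component and 0 elsewhere.
So Δx_2 = L_22 · (+50), where L_22 = adj(I−A)_22 / det(I−A) = 0.5700 / 0.2660.
Δx_2 = 0.5700 × (+50) / 0.2660 = 28.50 / 0.2660 ≈ 107.14.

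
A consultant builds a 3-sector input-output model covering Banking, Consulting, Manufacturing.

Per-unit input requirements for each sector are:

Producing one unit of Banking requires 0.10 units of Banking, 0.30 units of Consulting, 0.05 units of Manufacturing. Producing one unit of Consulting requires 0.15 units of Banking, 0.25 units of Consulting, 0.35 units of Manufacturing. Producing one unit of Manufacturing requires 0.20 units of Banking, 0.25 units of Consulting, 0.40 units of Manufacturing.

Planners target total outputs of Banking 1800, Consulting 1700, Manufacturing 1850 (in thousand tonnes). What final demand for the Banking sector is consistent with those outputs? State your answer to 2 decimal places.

I − A =
  [   0.90    -0.15    -0.20]
  [  -0.30     0.75    -0.25]
  [  -0.05    -0.35     0.60]
d = (I − A) x:
  d_1 = (+0.90)·1800 + (-0.15)·1700 + (-0.20)·1850 = 995.00
  d_2 = (-0.30)·1800 + (+0.75)·1700 + (-0.25)·1850 = 272.50
  d_3 = (-0.05)·1800 + (-0.35)·1700 + (+0.60)·1850 = 425.00

d_1 = 995.00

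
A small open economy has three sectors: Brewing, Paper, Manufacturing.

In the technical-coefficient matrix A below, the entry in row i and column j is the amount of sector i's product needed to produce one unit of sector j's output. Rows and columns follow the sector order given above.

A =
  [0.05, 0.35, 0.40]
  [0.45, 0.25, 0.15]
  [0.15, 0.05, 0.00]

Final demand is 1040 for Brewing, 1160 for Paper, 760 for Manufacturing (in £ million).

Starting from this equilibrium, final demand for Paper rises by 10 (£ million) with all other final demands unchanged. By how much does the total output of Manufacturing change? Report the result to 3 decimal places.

Δx_M = 2.058

I − A =
  [   0.95    -0.35    -0.40]
  [  -0.45     0.75    -0.15]
  [  -0.15    -0.05     1.00]
Cofactors of I−A, C_ij = (−1)^(i+j)·(minor ij) (rows/columns in the sector order above):
  C_11 = (0.75)(1.00) − (-0.15)(-0.05) = 0.7425
  C_12 = −[(-0.45)(1.00) − (-0.15)(-0.15)] = 0.4725
  C_13 = (-0.45)(-0.05) − (0.75)(-0.15) = 0.1350
  C_21 = −[(-0.35)(1.00) − (-0.40)(-0.05)] = 0.3700
  C_22 = (0.95)(1.00) − (-0.40)(-0.15) = 0.8900
  C_23 = −[(0.95)(-0.05) − (-0.35)(-0.15)] = 0.1000
  C_31 = (-0.35)(-0.15) − (-0.40)(0.75) = 0.3525
  C_32 = −[(0.95)(-0.15) − (-0.40)(-0.45)] = 0.3225
  C_33 = (0.95)(0.75) − (-0.35)(-0.45) = 0.5550
det(I−A) = Σ_j (I−A)_1j·C_1j = (0.95)(0.7425) + (-0.35)(0.4725) + (-0.40)(0.1350) = 0.4860
adj(I−A) = Cᵀ =
  [ 0.7425   0.3700   0.3525]
  [ 0.4725   0.8900   0.3225]
  [ 0.1350   0.1000   0.5550]
(I − A)⁻¹ = adj(I−A) / det(I−A) ≈
  [   1.5278     0.7613     0.7253]
  [   0.9722     1.8313     0.6636]
  [   0.2778     0.2058     1.1420]
Δx = (I − A)⁻¹ Δd with Δd having +10 in the Paper component and 0 elsewhere.
So Δx_M = L_MP · (+10), where L_MP = adj(I−A)_MP / det(I−A) = 0.1000 / 0.4860.
Δx_M = 0.1000 × (+10) / 0.4860 = 1.00 / 0.4860 ≈ 2.058.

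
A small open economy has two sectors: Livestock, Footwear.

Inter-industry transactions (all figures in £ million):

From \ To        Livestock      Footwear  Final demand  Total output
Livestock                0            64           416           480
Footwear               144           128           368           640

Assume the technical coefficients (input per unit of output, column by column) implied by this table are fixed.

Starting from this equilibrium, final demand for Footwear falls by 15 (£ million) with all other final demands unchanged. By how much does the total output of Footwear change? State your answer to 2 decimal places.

Technical coefficients a_ij = z_ij / X_j:
  a_LL = 0/480 = 0.00, a_FL = 144/480 = 0.30
  a_LF = 64/640 = 0.10, a_FF = 128/640 = 0.20
I − A =
  [   1.00    -0.10]
  [  -0.30     0.80]
det(I−A) = (1.00)(0.80) − (-0.10)(-0.30) = 0.7700
adj(I−A) = [[0.80, 0.10], [0.30, 1.00]]
(I − A)⁻¹ = adj(I−A) / det(I−A) ≈
  [   1.0390     0.1299]
  [   0.3896     1.2987]
Δx = (I − A)⁻¹ Δd with Δd having -15 in the Footwear component and 0 elsewhere.
So Δx_F = L_FF · (-15), where L_FF = adj(I−A)_FF / det(I−A) = 1.00 / 0.7700.
Δx_F = 1.00 × (-15) / 0.7700 = -15.00 / 0.7700 ≈ -19.48.

Δx_F = -19.48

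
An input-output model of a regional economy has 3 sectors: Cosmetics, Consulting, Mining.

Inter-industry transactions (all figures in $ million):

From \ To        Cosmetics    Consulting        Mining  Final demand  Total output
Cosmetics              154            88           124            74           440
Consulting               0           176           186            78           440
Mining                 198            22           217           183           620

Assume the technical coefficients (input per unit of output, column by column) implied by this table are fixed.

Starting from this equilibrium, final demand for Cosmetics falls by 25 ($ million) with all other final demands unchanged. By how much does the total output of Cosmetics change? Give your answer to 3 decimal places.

Technical coefficients a_ij = z_ij / X_j:
  a_11 = 154/440 = 0.35, a_21 = 0/440 = 0.00, a_31 = 198/440 = 0.45
  a_12 = 88/440 = 0.20, a_22 = 176/440 = 0.40, a_32 = 22/440 = 0.05
  a_13 = 124/620 = 0.20, a_23 = 186/620 = 0.30, a_33 = 217/620 = 0.35
I − A =
  [   0.65    -0.20    -0.20]
  [   0.00     0.60    -0.30]
  [  -0.45    -0.05     0.65]
Cofactors of I−A, C_ij = (−1)^(i+j)·(minor ij) (rows/columns in the sector order above):
  C_11 = (0.60)(0.65) − (-0.30)(-0.05) = 0.3750
  C_12 = −[(0.00)(0.65) − (-0.30)(-0.45)] = 0.1350
  C_13 = (0.00)(-0.05) − (0.60)(-0.45) = 0.2700
  C_21 = −[(-0.20)(0.65) − (-0.20)(-0.05)] = 0.1400
  C_22 = (0.65)(0.65) − (-0.20)(-0.45) = 0.3325
  C_23 = −[(0.65)(-0.05) − (-0.20)(-0.45)] = 0.1225
  C_31 = (-0.20)(-0.30) − (-0.20)(0.60) = 0.1800
  C_32 = −[(0.65)(-0.30) − (-0.20)(0.00)] = 0.1950
  C_33 = (0.65)(0.60) − (-0.20)(0.00) = 0.3900
det(I−A) = Σ_j (I−A)_1j·C_1j = (0.65)(0.3750) + (-0.20)(0.1350) + (-0.20)(0.2700) = 0.16275
adj(I−A) = Cᵀ =
  [ 0.3750   0.1400   0.1800]
  [ 0.1350   0.3325   0.1950]
  [ 0.2700   0.1225   0.3900]
(I − A)⁻¹ = adj(I−A) / det(I−A) ≈
  [   2.3041     0.8602     1.1060]
  [   0.8295     2.0430     1.1982]
  [   1.6590     0.7527     2.3963]
Δx = (I − A)⁻¹ Δd with Δd having -25 in the Cosmetics component and 0 elsewhere.
So Δx_1 = L_11 · (-25), where L_11 = adj(I−A)_11 / det(I−A) = 0.3750 / 0.16275.
Δx_1 = 0.3750 × (-25) / 0.16275 = -9.375 / 0.16275 ≈ -57.604.

Δx_1 = -57.604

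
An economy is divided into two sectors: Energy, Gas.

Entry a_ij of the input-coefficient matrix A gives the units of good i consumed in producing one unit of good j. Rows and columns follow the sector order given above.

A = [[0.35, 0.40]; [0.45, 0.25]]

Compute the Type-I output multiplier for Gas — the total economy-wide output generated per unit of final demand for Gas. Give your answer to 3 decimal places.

I − A =
  [   0.65    -0.40]
  [  -0.45     0.75]
det(I−A) = (0.65)(0.75) − (-0.40)(-0.45) = 0.3075
adj(I−A) = [[0.75, 0.40], [0.45, 0.65]]
(I − A)⁻¹ = adj(I−A) / det(I−A) ≈
  [   2.4390     1.3008]
  [   1.4634     2.1138]
The output multiplier for sector j is the column-j sum of the Leontief inverse (I − A)⁻¹ = adj(I−A) / det(I−A).
Column 2 of adj(I−A): (0.40, 0.65); det(I−A) = 0.3075.
m_2 = (0.40 + 0.65) / 0.3075 = 1.05 / 0.3075 ≈ 3.415.

m_2 = 3.415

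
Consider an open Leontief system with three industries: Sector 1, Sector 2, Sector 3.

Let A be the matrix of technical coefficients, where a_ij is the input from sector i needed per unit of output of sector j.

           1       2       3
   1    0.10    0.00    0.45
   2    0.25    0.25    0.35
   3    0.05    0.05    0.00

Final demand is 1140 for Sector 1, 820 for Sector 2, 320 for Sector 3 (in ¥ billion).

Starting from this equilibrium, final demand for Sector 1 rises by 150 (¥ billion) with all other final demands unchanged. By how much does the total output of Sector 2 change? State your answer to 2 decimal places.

I − A =
  [   0.90     0.00    -0.45]
  [  -0.25     0.75    -0.35]
  [  -0.05    -0.05     1.00]
Cofactors of I−A, C_ij = (−1)^(i+j)·(minor ij) (rows/columns in the sector order above):
  C_11 = (0.75)(1.00) − (-0.35)(-0.05) = 0.7325
  C_12 = −[(-0.25)(1.00) − (-0.35)(-0.05)] = 0.2675
  C_13 = (-0.25)(-0.05) − (0.75)(-0.05) = 0.0500
  C_21 = −[(0.00)(1.00) − (-0.45)(-0.05)] = 0.0225
  C_22 = (0.90)(1.00) − (-0.45)(-0.05) = 0.8775
  C_23 = −[(0.90)(-0.05) − (0.00)(-0.05)] = 0.0450
  C_31 = (0.00)(-0.35) − (-0.45)(0.75) = 0.3375
  C_32 = −[(0.90)(-0.35) − (-0.45)(-0.25)] = 0.4275
  C_33 = (0.90)(0.75) − (0.00)(-0.25) = 0.6750
det(I−A) = Σ_j (I−A)_1j·C_1j = (0.90)(0.7325) + (0.00)(0.2675) + (-0.45)(0.0500) = 0.63675
adj(I−A) = Cᵀ =
  [ 0.7325   0.0225   0.3375]
  [ 0.2675   0.8775   0.4275]
  [ 0.0500   0.0450   0.6750]
(I − A)⁻¹ = adj(I−A) / det(I−A) ≈
  [   1.1504     0.0353     0.5300]
  [   0.4201     1.3781     0.6714]
  [   0.0785     0.0707     1.0601]
Δx = (I − A)⁻¹ Δd with Δd having +150 in the Sector 1 component and 0 elsewhere.
So Δx_2 = L_21 · (+150), where L_21 = adj(I−A)_21 / det(I−A) = 0.2675 / 0.63675.
Δx_2 = 0.2675 × (+150) / 0.63675 = 40.125 / 0.63675 ≈ 63.02.

Δx_2 = 63.02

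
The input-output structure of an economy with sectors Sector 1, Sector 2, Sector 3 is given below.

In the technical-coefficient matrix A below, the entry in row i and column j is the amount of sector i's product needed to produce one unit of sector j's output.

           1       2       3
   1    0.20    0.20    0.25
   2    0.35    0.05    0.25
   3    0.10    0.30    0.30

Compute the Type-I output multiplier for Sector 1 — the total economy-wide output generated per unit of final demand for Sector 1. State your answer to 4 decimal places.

m_1 = 2.8804

I − A =
  [   0.80    -0.20    -0.25]
  [  -0.35     0.95    -0.25]
  [  -0.10    -0.30     0.70]
Cofactors of I−A, C_ij = (−1)^(i+j)·(minor ij) (rows/columns in the sector order above):
  C_11 = (0.95)(0.70) − (-0.25)(-0.30) = 0.5900
  C_12 = −[(-0.35)(0.70) − (-0.25)(-0.10)] = 0.2700
  C_13 = (-0.35)(-0.30) − (0.95)(-0.10) = 0.2000
  C_21 = −[(-0.20)(0.70) − (-0.25)(-0.30)] = 0.2150
  C_22 = (0.80)(0.70) − (-0.25)(-0.10) = 0.5350
  C_23 = −[(0.80)(-0.30) − (-0.20)(-0.10)] = 0.2600
  C_31 = (-0.20)(-0.25) − (-0.25)(0.95) = 0.2875
  C_32 = −[(0.80)(-0.25) − (-0.25)(-0.35)] = 0.2875
  C_33 = (0.80)(0.95) − (-0.20)(-0.35) = 0.6900
det(I−A) = Σ_j (I−A)_1j·C_1j = (0.80)(0.5900) + (-0.20)(0.2700) + (-0.25)(0.2000) = 0.3680
adj(I−A) = Cᵀ =
  [ 0.5900   0.2150   0.2875]
  [ 0.2700   0.5350   0.2875]
  [ 0.2000   0.2600   0.6900]
(I − A)⁻¹ = adj(I−A) / det(I−A) ≈
  [   1.60326     0.58424     0.78125]
  [   0.73370     1.45380     0.78125]
  [   0.54348     0.70652     1.87500]
The output multiplier for sector j is the column-j sum of the Leontief inverse (I − A)⁻¹ = adj(I−A) / det(I−A).
Column 1 of adj(I−A): (0.5900, 0.2700, 0.2000); det(I−A) = 0.3680.
m_1 = (0.5900 + 0.2700 + 0.2000) / 0.3680 = 1.06 / 0.3680 ≈ 2.8804.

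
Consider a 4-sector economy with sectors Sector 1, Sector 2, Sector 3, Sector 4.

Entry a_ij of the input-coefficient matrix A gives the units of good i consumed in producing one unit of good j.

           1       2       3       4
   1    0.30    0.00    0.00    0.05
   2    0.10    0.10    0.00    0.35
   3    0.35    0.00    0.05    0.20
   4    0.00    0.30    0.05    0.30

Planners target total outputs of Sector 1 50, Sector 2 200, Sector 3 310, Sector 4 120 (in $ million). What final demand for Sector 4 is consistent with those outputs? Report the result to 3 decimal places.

d_4 = 8.500

I − A =
  [   0.70     0.00     0.00    -0.05]
  [  -0.10     0.90     0.00    -0.35]
  [  -0.35     0.00     0.95    -0.20]
  [   0.00    -0.30    -0.05     0.70]
d = (I − A) x:
  d_1 = (+0.70)·50 + (+0.00)·200 + (+0.00)·310 + (-0.05)·120 = 29.000
  d_2 = (-0.10)·50 + (+0.90)·200 + (+0.00)·310 + (-0.35)·120 = 133.000
  d_3 = (-0.35)·50 + (+0.00)·200 + (+0.95)·310 + (-0.20)·120 = 253.000
  d_4 = (+0.00)·50 + (-0.30)·200 + (-0.05)·310 + (+0.70)·120 = 8.500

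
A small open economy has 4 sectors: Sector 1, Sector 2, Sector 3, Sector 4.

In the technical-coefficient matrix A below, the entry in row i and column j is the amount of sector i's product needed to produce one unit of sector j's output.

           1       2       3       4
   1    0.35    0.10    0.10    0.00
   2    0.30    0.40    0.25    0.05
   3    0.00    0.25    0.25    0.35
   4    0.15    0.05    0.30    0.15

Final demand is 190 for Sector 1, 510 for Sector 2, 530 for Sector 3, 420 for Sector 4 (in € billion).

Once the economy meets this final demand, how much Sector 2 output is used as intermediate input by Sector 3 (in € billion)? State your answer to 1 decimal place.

z_23 = 569.5

I − A =
  [   0.65    -0.10    -0.10     0.00]
  [  -0.30     0.60    -0.25    -0.05]
  [   0.00    -0.25     0.75    -0.35]
  [  -0.15    -0.05    -0.30     0.85]
Compute the cofactors C_ij = (−1)^(i+j)·(3×3 minor ij) of I−A; the adjugate is their transpose:
adj(I−A) = Cᵀ =
  [ 0.256375   0.076250   0.073500   0.034750]
  [ 0.178500   0.340875   0.174125   0.091750]
  [ 0.102375   0.154750   0.303625   0.134125]
  [ 0.091875   0.088125   0.130375   0.221875]
det(I−A) = Σ_j (I−A)_1j·C_1j = (0.65)(0.256375) + (-0.10)(0.178500) + (-0.10)(0.102375) + (0.00)(0.091875) = 0.13855625
(I − A)⁻¹ = adj(I−A) / det(I−A) ≈
  [   1.8503     0.5503     0.5305     0.2508]
  [   1.2883     2.4602     1.2567     0.6622]
  [   0.7389     1.1169     2.1913     0.9680]
  [   0.6631     0.6360     0.9410     1.6013]
First solve x = (I − A)⁻¹ d = adj(I−A)·d / det(I−A); in particular x_3 = (0.102375·190 + 0.154750·510 + 0.303625·530 + 0.134125·420) / 0.13855625 = 315.6275 / 0.13855625 ≈ 2277.974.
Intermediate flow from 2 to 3: z_23 = a_23 · x_3 = 0.25 × 315.6275 / 0.13855625 = 78.906875 / 0.13855625 ≈ 569.5.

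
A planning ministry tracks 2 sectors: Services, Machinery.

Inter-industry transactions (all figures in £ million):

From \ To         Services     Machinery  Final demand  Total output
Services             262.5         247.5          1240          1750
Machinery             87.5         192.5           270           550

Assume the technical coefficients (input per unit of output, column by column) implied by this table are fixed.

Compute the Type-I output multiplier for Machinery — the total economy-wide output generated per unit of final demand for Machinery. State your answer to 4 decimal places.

m_M = 2.4528

Technical coefficients a_ij = z_ij / X_j:
  a_SS = 262.5/1750 = 0.15, a_MS = 87.5/1750 = 0.05
  a_SM = 247.5/550 = 0.45, a_MM = 192.5/550 = 0.35
I − A =
  [   0.85    -0.45]
  [  -0.05     0.65]
det(I−A) = (0.85)(0.65) − (-0.45)(-0.05) = 0.5300
adj(I−A) = [[0.65, 0.45], [0.05, 0.85]]
(I − A)⁻¹ = adj(I−A) / det(I−A) ≈
  [   1.22642     0.84906]
  [   0.09434     1.60377]
The output multiplier for sector j is the column-j sum of the Leontief inverse (I − A)⁻¹ = adj(I−A) / det(I−A).
Column M of adj(I−A): (0.45, 0.85); det(I−A) = 0.5300.
m_M = (0.45 + 0.85) / 0.5300 = 1.30 / 0.5300 ≈ 2.4528.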